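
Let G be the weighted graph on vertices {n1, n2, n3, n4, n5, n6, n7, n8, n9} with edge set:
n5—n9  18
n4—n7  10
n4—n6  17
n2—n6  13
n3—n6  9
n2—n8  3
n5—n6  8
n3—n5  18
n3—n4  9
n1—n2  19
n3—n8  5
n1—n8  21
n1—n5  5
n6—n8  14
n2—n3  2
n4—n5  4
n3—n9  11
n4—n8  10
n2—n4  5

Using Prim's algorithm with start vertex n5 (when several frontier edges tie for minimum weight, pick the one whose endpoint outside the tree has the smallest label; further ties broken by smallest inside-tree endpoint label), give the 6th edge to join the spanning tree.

n5-n6

Prim's algorithm from n5:
Step 1: cheapest edge leaving the tree is n4—n5 (4); add n4.
Step 2: cheapest edge leaving the tree is n1—n5 (5); add n1.
Step 3: cheapest edge leaving the tree is n2—n4 (5); add n2.
Step 4: cheapest edge leaving the tree is n2—n3 (2); add n3.
Step 5: cheapest edge leaving the tree is n2—n8 (3); add n8.
Step 6: cheapest edge leaving the tree is n5—n6 (8); add n6.
Step 7: cheapest edge leaving the tree is n4—n7 (10); add n7.
Step 8: cheapest edge leaving the tree is n3—n9 (11); add n9.
The 6th edge added is n5—n6.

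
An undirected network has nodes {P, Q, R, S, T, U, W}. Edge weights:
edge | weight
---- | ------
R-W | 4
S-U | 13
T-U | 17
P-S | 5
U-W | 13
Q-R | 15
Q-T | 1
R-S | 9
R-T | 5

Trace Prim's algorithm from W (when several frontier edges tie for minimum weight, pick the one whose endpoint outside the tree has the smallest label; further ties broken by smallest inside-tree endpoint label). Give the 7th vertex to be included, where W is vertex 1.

U

Prim, starting at W.
Step 1: cheapest edge leaving the tree is R-W (4); add R.
Step 2: cheapest edge leaving the tree is R-T (5); add T.
Step 3: cheapest edge leaving the tree is Q-T (1); add Q.
Step 4: cheapest edge leaving the tree is R-S (9); add S.
Step 5: cheapest edge leaving the tree is P-S (5); add P.
Step 6: cheapest edge leaving the tree is S-U (13); add U.
Vertex order: W, R, T, Q, S, P, U. The 7th vertex is U.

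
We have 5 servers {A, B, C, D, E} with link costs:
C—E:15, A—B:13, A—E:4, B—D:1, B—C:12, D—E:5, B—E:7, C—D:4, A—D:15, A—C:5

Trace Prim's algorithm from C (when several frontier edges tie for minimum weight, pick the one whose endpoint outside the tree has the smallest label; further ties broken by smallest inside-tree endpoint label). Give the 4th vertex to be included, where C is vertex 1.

Prim's algorithm from C:
Step 1: cheapest edge leaving the tree is C—D (4); add D.
Step 2: cheapest edge leaving the tree is B—D (1); add B.
Step 3: cheapest edge leaving the tree is A—C (5); add A.
Step 4: cheapest edge leaving the tree is A—E (4); add E.
Vertex order: C, D, B, A, E. The 4th vertex is A.

A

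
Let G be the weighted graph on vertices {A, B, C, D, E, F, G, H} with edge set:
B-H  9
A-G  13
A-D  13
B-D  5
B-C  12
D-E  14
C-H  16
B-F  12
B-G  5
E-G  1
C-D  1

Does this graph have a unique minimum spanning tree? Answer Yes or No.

Kruskal: consider edges lightest-first.
C-D (1): add — endpoints in different components.
E-G (1): add — endpoints in different components.
B-D (5): add — endpoints in different components.
B-G (5): add — endpoints in different components.
B-H (9): add — endpoints in different components.
B-C (12): skip — B and C already connected.
B-F (12): add — endpoints in different components.
A-D (13): add — endpoints in different components.
Non-tree edge A-G has weight 13, equal to the heaviest edge on its tree cycle — swapping gives another MST of the same weight. Not unique.

No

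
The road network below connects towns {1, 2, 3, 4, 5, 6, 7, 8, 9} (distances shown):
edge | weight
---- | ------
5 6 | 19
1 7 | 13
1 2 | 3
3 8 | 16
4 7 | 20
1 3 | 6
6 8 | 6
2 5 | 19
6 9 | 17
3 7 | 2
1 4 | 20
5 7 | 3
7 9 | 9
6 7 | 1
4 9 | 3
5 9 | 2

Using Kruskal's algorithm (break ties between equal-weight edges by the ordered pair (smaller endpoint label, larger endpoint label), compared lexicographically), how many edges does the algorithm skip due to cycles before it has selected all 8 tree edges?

0

Sort edges by weight, then run Kruskal:
6 7 (1): add — endpoints in different components.
3 7 (2): add — endpoints in different components.
5 9 (2): add — endpoints in different components.
1 2 (3): add — endpoints in different components.
4 9 (3): add — endpoints in different components.
5 7 (3): add — endpoints in different components.
1 3 (6): add — endpoints in different components.
6 8 (6): add — endpoints in different components.
Edges rejected before the tree was complete: 0.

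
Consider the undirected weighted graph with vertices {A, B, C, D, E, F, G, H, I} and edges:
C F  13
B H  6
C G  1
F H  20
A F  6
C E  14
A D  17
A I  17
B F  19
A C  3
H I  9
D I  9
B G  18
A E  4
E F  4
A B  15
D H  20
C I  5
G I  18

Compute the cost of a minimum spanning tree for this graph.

41

Grow the tree from I using Prim:
Step 1: cheapest edge leaving the tree is C I (5); add C.
Step 2: cheapest edge leaving the tree is C G (1); add G.
Step 3: cheapest edge leaving the tree is A C (3); add A.
Step 4: cheapest edge leaving the tree is A E (4); add E.
Step 5: cheapest edge leaving the tree is E F (4); add F.
Step 6: cheapest edge leaving the tree is D I (9); add D.
Step 7: cheapest edge leaving the tree is H I (9); add H.
Step 8: cheapest edge leaving the tree is B H (6); add B.
MST edges: C I, C G, A C, A E, E F, D I, H I, B H; total weight 5+1+3+4+4+9+9+6 = 41.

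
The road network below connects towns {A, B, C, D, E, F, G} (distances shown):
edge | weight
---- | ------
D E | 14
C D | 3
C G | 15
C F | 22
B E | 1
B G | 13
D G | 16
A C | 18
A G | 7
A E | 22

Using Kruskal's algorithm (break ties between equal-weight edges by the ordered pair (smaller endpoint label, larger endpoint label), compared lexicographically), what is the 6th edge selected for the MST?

Kruskal's algorithm — process edges by increasing weight (ties by edge label):
B E (1): add. Components now {A} {B,E} {C} {D} {F} {G}
C D (3): add. Components now {A} {B,E} {C,D} {F} {G}
A G (7): add. Components now {A,G} {B,E} {C,D} {F}
B G (13): add. Components now {A,B,E,G} {C,D} {F}
D E (14): add. Components now {A,B,C,D,E,G} {F}
C G (15): skip — C and G already connected.
D G (16): skip — D and G already connected.
A C (18): skip — A and C already connected.
A E (22): skip — A and E already connected.
C F (22): add. Components now {A,B,C,D,E,F,G}
The 6th edge added is C F.

C-F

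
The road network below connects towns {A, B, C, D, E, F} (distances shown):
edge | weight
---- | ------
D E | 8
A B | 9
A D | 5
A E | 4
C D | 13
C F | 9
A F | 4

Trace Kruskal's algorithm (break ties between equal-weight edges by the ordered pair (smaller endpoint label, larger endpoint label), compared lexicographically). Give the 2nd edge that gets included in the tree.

Kruskal's algorithm — process edges by increasing weight (ties by edge label):
A E (4): add. Components now {A,E} {B} {C} {D} {F}
A F (4): add. Components now {A,E,F} {B} {C} {D}
A D (5): add. Components now {A,D,E,F} {B} {C}
D E (8): skip — D and E already connected.
A B (9): add. Components now {A,B,D,E,F} {C}
C F (9): add. Components now {A,B,C,D,E,F}
The 2nd edge added is A F.

A-F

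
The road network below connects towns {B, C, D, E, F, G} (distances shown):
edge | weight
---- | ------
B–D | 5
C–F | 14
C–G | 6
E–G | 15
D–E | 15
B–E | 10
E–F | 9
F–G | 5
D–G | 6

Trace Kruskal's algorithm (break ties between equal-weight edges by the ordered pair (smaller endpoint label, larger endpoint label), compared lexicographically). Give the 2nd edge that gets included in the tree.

F-G

Kruskal's algorithm — process edges by increasing weight (ties by edge label):
B–D (5): add — endpoints in different components.
F–G (5): add — endpoints in different components.
C–G (6): add — endpoints in different components.
D–G (6): add — endpoints in different components.
E–F (9): add — endpoints in different components.
The 2nd edge added is F–G.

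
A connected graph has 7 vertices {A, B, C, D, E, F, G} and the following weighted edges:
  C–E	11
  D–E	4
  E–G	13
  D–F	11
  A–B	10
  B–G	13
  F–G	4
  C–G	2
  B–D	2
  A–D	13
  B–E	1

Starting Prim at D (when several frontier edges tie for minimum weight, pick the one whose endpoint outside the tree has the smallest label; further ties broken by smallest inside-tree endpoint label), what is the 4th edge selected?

Grow the tree from D using Prim:
Step 1: cheapest edge leaving the tree is B–D (2); add B.
Step 2: cheapest edge leaving the tree is B–E (1); add E.
Step 3: cheapest edge leaving the tree is A–B (10); add A.
Step 4: cheapest edge leaving the tree is C–E (11); add C.
Step 5: cheapest edge leaving the tree is C–G (2); add G.
Step 6: cheapest edge leaving the tree is F–G (4); add F.
The 4th edge added is C–E.

C-E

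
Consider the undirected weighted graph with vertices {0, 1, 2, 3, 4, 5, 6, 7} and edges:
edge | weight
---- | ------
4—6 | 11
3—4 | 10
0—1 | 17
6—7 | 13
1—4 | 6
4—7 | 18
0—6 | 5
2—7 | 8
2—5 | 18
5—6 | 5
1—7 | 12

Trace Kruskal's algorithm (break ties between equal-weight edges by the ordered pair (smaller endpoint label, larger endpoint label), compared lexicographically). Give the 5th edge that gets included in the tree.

3-4

Sort edges by weight, then run Kruskal:
0—6 (5): add — endpoints in different components.
5—6 (5): add — endpoints in different components.
1—4 (6): add — endpoints in different components.
2—7 (8): add — endpoints in different components.
3—4 (10): add — endpoints in different components.
4—6 (11): add — endpoints in different components.
1—7 (12): add — endpoints in different components.
The 5th edge added is 3—4.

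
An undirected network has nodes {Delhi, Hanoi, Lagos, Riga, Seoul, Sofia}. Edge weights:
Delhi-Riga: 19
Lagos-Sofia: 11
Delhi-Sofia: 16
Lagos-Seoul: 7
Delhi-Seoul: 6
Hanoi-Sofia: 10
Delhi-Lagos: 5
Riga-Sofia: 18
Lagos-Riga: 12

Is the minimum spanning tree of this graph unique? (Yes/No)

Yes

Sort edges by weight, then run Kruskal:
Delhi-Lagos (5): add — endpoints in different components.
Delhi-Seoul (6): add — endpoints in different components.
Lagos-Seoul (7): skip — Seoul and Lagos already connected.
Hanoi-Sofia (10): add — endpoints in different components.
Lagos-Sofia (11): add — endpoints in different components.
Lagos-Riga (12): add — endpoints in different components.
Every non-tree edge has weight strictly greater than the heaviest edge on the tree path between its endpoints, so the MST is unique.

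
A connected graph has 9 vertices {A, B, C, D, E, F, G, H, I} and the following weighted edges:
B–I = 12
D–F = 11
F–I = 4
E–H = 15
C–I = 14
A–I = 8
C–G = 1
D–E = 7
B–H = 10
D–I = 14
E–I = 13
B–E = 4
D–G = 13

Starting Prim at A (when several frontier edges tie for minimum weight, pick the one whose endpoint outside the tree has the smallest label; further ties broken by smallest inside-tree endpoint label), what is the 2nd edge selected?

Grow the tree from A using Prim:
Step 1: frontier [A–I 8] → take A–I (8); add I.
Step 2: frontier [F–I 4, B–I 12, E–I 13, C–I 14, D–I 14] → take F–I (4); add F.
Step 3: frontier [D–F 11, B–I 12, E–I 13, C–I 14, D–I 14] → take D–F (11); add D.
Step 4: frontier [D–E 7, D–G 13, B–I 12, E–I 13, C–I 14] → take D–E (7); add E.
Step 5: frontier [D–G 13, B–E 4, E–H 15, B–I 12, C–I 14] → take B–E (4); add B.
Step 6: frontier [B–H 10, D–G 13, E–H 15, C–I 14] → take B–H (10); add H.
Step 7: frontier [D–G 13, C–I 14] → take D–G (13); add G.
Step 8: frontier [C–G 1, C–I 14] → take C–G (1); add C.
The 2nd edge added is F–I.

F-I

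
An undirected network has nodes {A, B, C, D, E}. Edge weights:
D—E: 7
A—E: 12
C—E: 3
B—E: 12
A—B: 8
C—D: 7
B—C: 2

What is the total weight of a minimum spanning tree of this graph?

20

Kruskal: consider edges lightest-first.
B—C (2): add — endpoints in different components.
C—E (3): add — endpoints in different components.
C—D (7): add — endpoints in different components.
D—E (7): skip — D and E already connected.
A—B (8): add — endpoints in different components.
MST edges: B—C, C—E, C—D, A—B; total weight 2+3+7+8 = 20.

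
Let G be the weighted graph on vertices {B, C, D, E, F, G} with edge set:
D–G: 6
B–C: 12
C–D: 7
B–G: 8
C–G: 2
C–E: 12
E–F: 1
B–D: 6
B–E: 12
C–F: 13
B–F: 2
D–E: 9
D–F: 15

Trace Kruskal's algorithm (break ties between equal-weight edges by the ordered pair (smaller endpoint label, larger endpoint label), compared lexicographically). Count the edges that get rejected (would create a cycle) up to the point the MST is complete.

0

Kruskal's algorithm — process edges by increasing weight (ties by edge label):
E–F (1): add — endpoints in different components.
B–F (2): add — endpoints in different components.
C–G (2): add — endpoints in different components.
B–D (6): add — endpoints in different components.
D–G (6): add — endpoints in different components.
Edges rejected before the tree was complete: 0.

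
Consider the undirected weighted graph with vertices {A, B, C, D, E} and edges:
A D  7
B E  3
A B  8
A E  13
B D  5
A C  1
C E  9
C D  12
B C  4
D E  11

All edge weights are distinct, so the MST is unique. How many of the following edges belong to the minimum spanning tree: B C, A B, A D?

1

Kruskal: consider edges lightest-first.
A C (1): add. Components now {A,C} {B} {D} {E}
B E (3): add. Components now {A,C} {B,E} {D}
B C (4): add. Components now {A,B,C,E} {D}
B D (5): add. Components now {A,B,C,D,E}
MST edge set: {A C, B E, B C, B D}.
Of the listed edges, {B C} are in the MST → 1.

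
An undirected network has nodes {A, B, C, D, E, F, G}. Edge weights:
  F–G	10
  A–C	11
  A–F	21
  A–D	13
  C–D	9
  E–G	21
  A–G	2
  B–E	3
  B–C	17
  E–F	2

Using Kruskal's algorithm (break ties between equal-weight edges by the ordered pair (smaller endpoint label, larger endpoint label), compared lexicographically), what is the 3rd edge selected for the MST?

B-E

Kruskal's algorithm — process edges by increasing weight (ties by edge label):
A–G (2): add — endpoints in different components.
E–F (2): add — endpoints in different components.
B–E (3): add — endpoints in different components.
C–D (9): add — endpoints in different components.
F–G (10): add — endpoints in different components.
A–C (11): add — endpoints in different components.
The 3rd edge added is B–E.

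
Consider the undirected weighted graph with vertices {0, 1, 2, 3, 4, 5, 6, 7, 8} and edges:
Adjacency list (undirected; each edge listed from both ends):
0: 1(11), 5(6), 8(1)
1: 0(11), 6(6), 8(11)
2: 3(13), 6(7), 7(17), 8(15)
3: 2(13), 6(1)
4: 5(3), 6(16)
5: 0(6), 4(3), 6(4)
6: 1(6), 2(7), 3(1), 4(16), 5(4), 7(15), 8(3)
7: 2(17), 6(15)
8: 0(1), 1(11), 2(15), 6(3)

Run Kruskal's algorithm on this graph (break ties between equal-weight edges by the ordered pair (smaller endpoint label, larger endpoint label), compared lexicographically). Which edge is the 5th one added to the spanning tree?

Kruskal: consider edges lightest-first.
0 8 (1): add — endpoints in different components.
3 6 (1): add — endpoints in different components.
4 5 (3): add — endpoints in different components.
6 8 (3): add — endpoints in different components.
5 6 (4): add — endpoints in different components.
0 5 (6): skip — 0 and 5 already connected.
1 6 (6): add — endpoints in different components.
2 6 (7): add — endpoints in different components.
0 1 (11): skip — 0 and 1 already connected.
1 8 (11): skip — 1 and 8 already connected.
2 3 (13): skip — 2 and 3 already connected.
2 8 (15): skip — 2 and 8 already connected.
6 7 (15): add — endpoints in different components.
The 5th edge added is 5 6.

5-6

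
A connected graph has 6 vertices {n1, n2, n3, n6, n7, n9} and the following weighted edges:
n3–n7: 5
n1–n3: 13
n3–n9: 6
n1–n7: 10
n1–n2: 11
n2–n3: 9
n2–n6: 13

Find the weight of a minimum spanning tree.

Grow the tree from n6 using Prim:
Step 1: cheapest edge leaving the tree is n2–n6 (13); add n2.
Step 2: cheapest edge leaving the tree is n2–n3 (9); add n3.
Step 3: cheapest edge leaving the tree is n3–n7 (5); add n7.
Step 4: cheapest edge leaving the tree is n3–n9 (6); add n9.
Step 5: cheapest edge leaving the tree is n1–n7 (10); add n1.
MST edges: n2–n6, n2–n3, n3–n7, n3–n9, n1–n7; total weight 13+9+5+6+10 = 43.

43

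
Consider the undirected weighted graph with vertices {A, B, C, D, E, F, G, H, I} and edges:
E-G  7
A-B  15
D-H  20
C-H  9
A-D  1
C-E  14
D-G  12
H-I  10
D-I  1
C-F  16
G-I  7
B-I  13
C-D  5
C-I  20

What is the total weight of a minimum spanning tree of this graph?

Prim, starting at F.
Step 1: frontier [C-F 16] → take C-F (16); add C.
Step 2: frontier [C-D 5, C-H 9, C-E 14, C-I 20] → take C-D (5); add D.
Step 3: frontier [C-H 9, C-E 14, C-I 20, A-D 1, D-I 1, D-G 12, D-H 20] → take A-D (1); add A.
Step 4: frontier [A-B 15, C-H 9, C-E 14, C-I 20, D-I 1, D-G 12, D-H 20] → take D-I (1); add I.
Step 5: frontier [A-B 15, C-H 9, C-E 14, D-G 12, D-H 20, G-I 7, H-I 10, B-I 13] → take G-I (7); add G.
Step 6: frontier [A-B 15, C-H 9, C-E 14, D-H 20, E-G 7, H-I 10, B-I 13] → take E-G (7); add E.
Step 7: frontier [A-B 15, C-H 9, D-H 20, H-I 10, B-I 13] → take C-H (9); add H.
Step 8: frontier [A-B 15, B-I 13] → take B-I (13); add B.
MST edges: C-F, C-D, A-D, D-I, G-I, E-G, C-H, B-I; total weight 16+5+1+1+7+7+9+13 = 59.

59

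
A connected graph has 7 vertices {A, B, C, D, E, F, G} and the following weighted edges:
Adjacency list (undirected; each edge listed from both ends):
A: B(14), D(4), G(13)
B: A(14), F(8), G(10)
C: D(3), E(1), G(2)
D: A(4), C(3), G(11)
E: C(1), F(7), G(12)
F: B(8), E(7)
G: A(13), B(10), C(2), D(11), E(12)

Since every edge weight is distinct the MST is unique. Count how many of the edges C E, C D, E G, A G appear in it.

2

Sort edges by weight, then run Kruskal:
C E (1): add — endpoints in different components.
C G (2): add — endpoints in different components.
C D (3): add — endpoints in different components.
A D (4): add — endpoints in different components.
E F (7): add — endpoints in different components.
B F (8): add — endpoints in different components.
MST edge set: {C E, C G, C D, A D, E F, B F}.
Of the listed edges, {C E, C D} are in the MST → 2.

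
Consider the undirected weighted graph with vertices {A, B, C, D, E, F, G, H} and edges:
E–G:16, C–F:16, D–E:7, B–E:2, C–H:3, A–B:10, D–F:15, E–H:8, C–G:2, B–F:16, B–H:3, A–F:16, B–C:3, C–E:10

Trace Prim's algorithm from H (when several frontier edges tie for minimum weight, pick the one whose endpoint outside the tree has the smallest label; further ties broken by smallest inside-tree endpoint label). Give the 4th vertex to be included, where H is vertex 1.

C

Grow the tree from H using Prim:
Step 1: cheapest edge leaving the tree is B–H (3); add B.
Step 2: cheapest edge leaving the tree is B–E (2); add E.
Step 3: cheapest edge leaving the tree is B–C (3); add C.
Step 4: cheapest edge leaving the tree is C–G (2); add G.
Step 5: cheapest edge leaving the tree is D–E (7); add D.
Step 6: cheapest edge leaving the tree is A–B (10); add A.
Step 7: cheapest edge leaving the tree is D–F (15); add F.
Vertex order: H, B, E, C, G, D, A, F. The 4th vertex is C.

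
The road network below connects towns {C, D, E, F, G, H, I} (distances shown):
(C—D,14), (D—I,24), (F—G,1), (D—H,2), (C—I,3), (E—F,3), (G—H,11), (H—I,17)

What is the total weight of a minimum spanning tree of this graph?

Kruskal's algorithm — process edges by increasing weight (ties by edge label):
F—G (1): add — endpoints in different components.
D—H (2): add — endpoints in different components.
C—I (3): add — endpoints in different components.
E—F (3): add — endpoints in different components.
G—H (11): add — endpoints in different components.
C—D (14): add — endpoints in different components.
MST edges: F—G, D—H, C—I, E—F, G—H, C—D; total weight 1+2+3+3+11+14 = 34.

34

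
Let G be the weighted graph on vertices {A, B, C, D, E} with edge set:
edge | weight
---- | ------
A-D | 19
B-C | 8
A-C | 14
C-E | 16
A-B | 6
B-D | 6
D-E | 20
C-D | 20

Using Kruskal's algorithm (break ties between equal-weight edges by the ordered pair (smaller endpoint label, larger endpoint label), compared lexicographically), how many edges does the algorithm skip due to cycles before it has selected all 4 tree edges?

Kruskal: consider edges lightest-first.
A-B (6): add. Components now {A,B} {C} {D} {E}
B-D (6): add. Components now {A,B,D} {C} {E}
B-C (8): add. Components now {A,B,C,D} {E}
A-C (14): skip — A and C already connected.
C-E (16): add. Components now {A,B,C,D,E}
Edges rejected before the tree was complete: 1.

1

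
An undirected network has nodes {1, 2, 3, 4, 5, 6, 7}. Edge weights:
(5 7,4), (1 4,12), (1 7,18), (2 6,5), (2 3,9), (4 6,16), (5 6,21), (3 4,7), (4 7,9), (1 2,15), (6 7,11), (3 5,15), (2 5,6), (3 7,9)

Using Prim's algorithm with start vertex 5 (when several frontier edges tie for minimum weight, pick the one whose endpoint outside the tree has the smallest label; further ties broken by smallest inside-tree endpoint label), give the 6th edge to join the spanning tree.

1-4

Prim, starting at 5.
Step 1: frontier [5 7 4, 2 5 6, 3 5 15, 5 6 21] → take 5 7 (4); add 7.
Step 2: frontier [2 5 6, 3 5 15, 5 6 21, 3 7 9, 4 7 9, 6 7 11, 1 7 18] → take 2 5 (6); add 2.
Step 3: frontier [2 6 5, 2 3 9, 1 2 15, 3 5 15, 5 6 21, 3 7 9, 4 7 9, 6 7 11, 1 7 18] → take 2 6 (5); add 6.
Step 4: frontier [2 3 9, 1 2 15, 3 5 15, 4 6 16, 3 7 9, 4 7 9, 1 7 18] → take 2 3 (9); add 3.
Step 5: frontier [1 2 15, 3 4 7, 4 6 16, 4 7 9, 1 7 18] → take 3 4 (7); add 4.
Step 6: frontier [1 2 15, 1 4 12, 1 7 18] → take 1 4 (12); add 1.
The 6th edge added is 1 4.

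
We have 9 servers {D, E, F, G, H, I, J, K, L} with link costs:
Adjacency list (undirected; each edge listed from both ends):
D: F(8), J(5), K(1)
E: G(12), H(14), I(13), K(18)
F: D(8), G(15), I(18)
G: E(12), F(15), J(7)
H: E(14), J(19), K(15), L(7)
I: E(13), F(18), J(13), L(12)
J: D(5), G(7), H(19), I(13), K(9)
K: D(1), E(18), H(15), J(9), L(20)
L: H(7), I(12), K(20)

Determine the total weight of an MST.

65

Sort edges by weight, then run Kruskal:
D—K (1): add — endpoints in different components.
D—J (5): add — endpoints in different components.
G—J (7): add — endpoints in different components.
H—L (7): add — endpoints in different components.
D—F (8): add — endpoints in different components.
J—K (9): skip — J and K already connected.
E—G (12): add — endpoints in different components.
I—L (12): add — endpoints in different components.
E—I (13): add — endpoints in different components.
MST edges: D—K, D—J, G—J, H—L, D—F, E—G, I—L, E—I; total weight 1+5+7+7+8+12+12+13 = 65.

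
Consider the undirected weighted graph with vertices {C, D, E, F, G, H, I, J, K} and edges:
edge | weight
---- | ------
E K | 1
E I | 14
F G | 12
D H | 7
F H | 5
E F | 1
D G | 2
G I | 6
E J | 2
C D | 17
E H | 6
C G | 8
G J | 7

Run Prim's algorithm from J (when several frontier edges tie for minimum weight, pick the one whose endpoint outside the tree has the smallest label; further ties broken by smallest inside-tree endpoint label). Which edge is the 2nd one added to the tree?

E-F

Grow the tree from J using Prim:
Step 1: frontier [E J 2, G J 7] → take E J (2); add E.
Step 2: frontier [E F 1, E K 1, E H 6, E I 14, G J 7] → take E F (1); add F.
Step 3: frontier [E K 1, E H 6, E I 14, F H 5, F G 12, G J 7] → take E K (1); add K.
Step 4: frontier [E H 6, E I 14, F H 5, F G 12, G J 7] → take F H (5); add H.
Step 5: frontier [E I 14, F G 12, D H 7, G J 7] → take D H (7); add D.
Step 6: frontier [D G 2, C D 17, E I 14, F G 12, G J 7] → take D G (2); add G.
Step 7: frontier [C D 17, E I 14, G I 6, C G 8] → take G I (6); add I.
Step 8: frontier [C D 17, C G 8] → take C G (8); add C.
The 2nd edge added is E F.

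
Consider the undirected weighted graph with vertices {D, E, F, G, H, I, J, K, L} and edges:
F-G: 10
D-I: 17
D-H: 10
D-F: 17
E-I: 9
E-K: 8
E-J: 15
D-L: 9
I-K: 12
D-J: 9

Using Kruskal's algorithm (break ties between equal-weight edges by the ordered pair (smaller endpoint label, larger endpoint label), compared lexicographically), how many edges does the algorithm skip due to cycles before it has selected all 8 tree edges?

1

Sort edges by weight, then run Kruskal:
E-K (8): add — endpoints in different components.
D-J (9): add — endpoints in different components.
D-L (9): add — endpoints in different components.
E-I (9): add — endpoints in different components.
D-H (10): add — endpoints in different components.
F-G (10): add — endpoints in different components.
I-K (12): skip — I and K already connected.
E-J (15): add — endpoints in different components.
D-F (17): add — endpoints in different components.
Edges rejected before the tree was complete: 1.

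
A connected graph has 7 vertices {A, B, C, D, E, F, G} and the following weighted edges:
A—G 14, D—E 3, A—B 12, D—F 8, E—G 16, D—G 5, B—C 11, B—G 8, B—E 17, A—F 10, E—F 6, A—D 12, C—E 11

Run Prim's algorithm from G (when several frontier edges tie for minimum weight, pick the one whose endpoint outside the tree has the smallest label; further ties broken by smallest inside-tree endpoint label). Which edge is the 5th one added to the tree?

A-F

Prim, starting at G.
Step 1: frontier [D—G 5, B—G 8, A—G 14, E—G 16] → take D—G (5); add D.
Step 2: frontier [D—E 3, D—F 8, A—D 12, B—G 8, A—G 14, E—G 16] → take D—E (3); add E.
Step 3: frontier [D—F 8, A—D 12, E—F 6, C—E 11, B—E 17, B—G 8, A—G 14] → take E—F (6); add F.
Step 4: frontier [A—D 12, C—E 11, B—E 17, A—F 10, B—G 8, A—G 14] → take B—G (8); add B.
Step 5: frontier [B—C 11, A—B 12, A—D 12, C—E 11, A—F 10, A—G 14] → take A—F (10); add A.
Step 6: frontier [B—C 11, C—E 11] → take B—C (11); add C.
The 5th edge added is A—F.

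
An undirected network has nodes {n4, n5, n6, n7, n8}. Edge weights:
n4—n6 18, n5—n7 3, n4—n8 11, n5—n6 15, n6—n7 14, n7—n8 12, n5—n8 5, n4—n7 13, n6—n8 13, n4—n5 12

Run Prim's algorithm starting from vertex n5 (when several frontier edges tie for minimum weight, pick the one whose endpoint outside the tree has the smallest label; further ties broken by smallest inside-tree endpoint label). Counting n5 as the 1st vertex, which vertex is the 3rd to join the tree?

Prim's algorithm from n5:
Step 1: frontier [n5—n7 3, n5—n8 5, n4—n5 12, n5—n6 15] → take n5—n7 (3); add n7.
Step 2: frontier [n5—n8 5, n4—n5 12, n5—n6 15, n7—n8 12, n4—n7 13, n6—n7 14] → take n5—n8 (5); add n8.
Step 3: frontier [n4—n5 12, n5—n6 15, n4—n7 13, n6—n7 14, n4—n8 11, n6—n8 13] → take n4—n8 (11); add n4.
Step 4: frontier [n4—n6 18, n5—n6 15, n6—n7 14, n6—n8 13] → take n6—n8 (13); add n6.
Vertex order: n5, n7, n8, n4, n6. The 3rd vertex is n8.

n8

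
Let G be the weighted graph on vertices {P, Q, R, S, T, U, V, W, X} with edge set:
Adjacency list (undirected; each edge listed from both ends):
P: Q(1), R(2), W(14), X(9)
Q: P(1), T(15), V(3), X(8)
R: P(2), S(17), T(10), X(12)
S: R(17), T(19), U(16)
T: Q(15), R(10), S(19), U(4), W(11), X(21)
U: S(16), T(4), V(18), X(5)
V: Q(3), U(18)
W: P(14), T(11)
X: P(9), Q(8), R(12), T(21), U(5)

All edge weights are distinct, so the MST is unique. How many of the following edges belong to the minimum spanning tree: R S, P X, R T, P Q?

Sort edges by weight, then run Kruskal:
P Q (1): add — endpoints in different components.
P R (2): add — endpoints in different components.
Q V (3): add — endpoints in different components.
T U (4): add — endpoints in different components.
U X (5): add — endpoints in different components.
Q X (8): add — endpoints in different components.
P X (9): skip — X and P already connected.
R T (10): skip — T and R already connected.
T W (11): add — endpoints in different components.
R X (12): skip — X and R already connected.
P W (14): skip — W and P already connected.
Q T (15): skip — T and Q already connected.
S U (16): add — endpoints in different components.
MST edge set: {P Q, P R, Q V, T U, U X, Q X, T W, S U}.
Of the listed edges, {P Q} are in the MST → 1.

1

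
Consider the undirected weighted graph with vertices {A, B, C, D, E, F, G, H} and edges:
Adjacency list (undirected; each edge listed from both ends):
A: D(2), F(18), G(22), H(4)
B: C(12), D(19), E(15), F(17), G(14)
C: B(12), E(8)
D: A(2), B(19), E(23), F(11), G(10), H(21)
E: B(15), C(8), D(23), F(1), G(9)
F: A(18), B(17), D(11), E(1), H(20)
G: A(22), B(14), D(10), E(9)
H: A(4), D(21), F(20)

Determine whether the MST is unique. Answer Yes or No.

Yes

Kruskal's algorithm — process edges by increasing weight (ties by edge label):
E F (1): add — endpoints in different components.
A D (2): add — endpoints in different components.
A H (4): add — endpoints in different components.
C E (8): add — endpoints in different components.
E G (9): add — endpoints in different components.
D G (10): add — endpoints in different components.
D F (11): skip — D and F already connected.
B C (12): add — endpoints in different components.
Every non-tree edge has weight strictly greater than the heaviest edge on the tree path between its endpoints, so the MST is unique.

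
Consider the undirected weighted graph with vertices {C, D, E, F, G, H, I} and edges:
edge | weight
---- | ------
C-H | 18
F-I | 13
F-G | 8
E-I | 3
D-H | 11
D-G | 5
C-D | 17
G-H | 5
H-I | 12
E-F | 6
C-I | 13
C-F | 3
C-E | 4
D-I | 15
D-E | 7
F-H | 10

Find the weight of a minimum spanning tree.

Grow the tree from G using Prim:
Step 1: cheapest edge leaving the tree is D-G (5); add D.
Step 2: cheapest edge leaving the tree is G-H (5); add H.
Step 3: cheapest edge leaving the tree is D-E (7); add E.
Step 4: cheapest edge leaving the tree is E-I (3); add I.
Step 5: cheapest edge leaving the tree is C-E (4); add C.
Step 6: cheapest edge leaving the tree is C-F (3); add F.
MST edges: D-G, G-H, D-E, E-I, C-E, C-F; total weight 5+5+7+3+4+3 = 27.

27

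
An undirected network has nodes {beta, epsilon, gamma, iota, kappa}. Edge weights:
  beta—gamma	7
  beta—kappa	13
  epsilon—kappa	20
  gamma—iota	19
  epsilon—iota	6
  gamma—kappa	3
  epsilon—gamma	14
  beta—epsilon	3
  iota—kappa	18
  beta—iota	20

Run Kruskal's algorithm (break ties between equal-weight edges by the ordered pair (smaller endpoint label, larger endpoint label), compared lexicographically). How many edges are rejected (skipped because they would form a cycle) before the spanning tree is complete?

0

Sort edges by weight, then run Kruskal:
beta—epsilon (3): add — endpoints in different components.
gamma—kappa (3): add — endpoints in different components.
epsilon—iota (6): add — endpoints in different components.
beta—gamma (7): add — endpoints in different components.
Edges rejected before the tree was complete: 0.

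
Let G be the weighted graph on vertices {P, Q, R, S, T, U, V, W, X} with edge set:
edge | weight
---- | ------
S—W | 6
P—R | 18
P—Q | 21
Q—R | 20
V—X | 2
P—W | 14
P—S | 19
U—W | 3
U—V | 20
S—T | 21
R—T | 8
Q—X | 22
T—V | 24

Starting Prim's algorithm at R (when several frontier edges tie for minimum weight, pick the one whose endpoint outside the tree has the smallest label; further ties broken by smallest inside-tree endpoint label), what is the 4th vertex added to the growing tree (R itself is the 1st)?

Prim, starting at R.
Step 1: frontier [R—T 8, P—R 18, Q—R 20] → take R—T (8); add T.
Step 2: frontier [P—R 18, Q—R 20, S—T 21, T—V 24] → take P—R (18); add P.
Step 3: frontier [P—W 14, P—S 19, P—Q 21, Q—R 20, S—T 21, T—V 24] → take P—W (14); add W.
Step 4: frontier [P—S 19, P—Q 21, Q—R 20, S—T 21, T—V 24, U—W 3, S—W 6] → take U—W (3); add U.
Step 5: frontier [P—S 19, P—Q 21, Q—R 20, S—T 21, T—V 24, U—V 20, S—W 6] → take S—W (6); add S.
Step 6: frontier [P—Q 21, Q—R 20, T—V 24, U—V 20] → take Q—R (20); add Q.
Step 7: frontier [Q—X 22, T—V 24, U—V 20] → take U—V (20); add V.
Step 8: frontier [Q—X 22, V—X 2] → take V—X (2); add X.
Vertex order: R, T, P, W, U, S, Q, V, X. The 4th vertex is W.

W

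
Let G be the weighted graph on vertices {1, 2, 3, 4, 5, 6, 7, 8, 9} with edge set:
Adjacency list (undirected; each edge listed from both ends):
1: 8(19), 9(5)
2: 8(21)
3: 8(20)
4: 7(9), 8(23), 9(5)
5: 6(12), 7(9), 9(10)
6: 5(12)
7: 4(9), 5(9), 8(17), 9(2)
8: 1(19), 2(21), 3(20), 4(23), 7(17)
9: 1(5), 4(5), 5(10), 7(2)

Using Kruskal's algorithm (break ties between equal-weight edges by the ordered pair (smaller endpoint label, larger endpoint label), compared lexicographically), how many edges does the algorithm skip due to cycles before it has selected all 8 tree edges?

Kruskal: consider edges lightest-first.
7—9 (2): add — endpoints in different components.
1—9 (5): add — endpoints in different components.
4—9 (5): add — endpoints in different components.
4—7 (9): skip — 4 and 7 already connected.
5—7 (9): add — endpoints in different components.
5—9 (10): skip — 5 and 9 already connected.
5—6 (12): add — endpoints in different components.
7—8 (17): add — endpoints in different components.
1—8 (19): skip — 1 and 8 already connected.
3—8 (20): add — endpoints in different components.
2—8 (21): add — endpoints in different components.
Edges rejected before the tree was complete: 3.

3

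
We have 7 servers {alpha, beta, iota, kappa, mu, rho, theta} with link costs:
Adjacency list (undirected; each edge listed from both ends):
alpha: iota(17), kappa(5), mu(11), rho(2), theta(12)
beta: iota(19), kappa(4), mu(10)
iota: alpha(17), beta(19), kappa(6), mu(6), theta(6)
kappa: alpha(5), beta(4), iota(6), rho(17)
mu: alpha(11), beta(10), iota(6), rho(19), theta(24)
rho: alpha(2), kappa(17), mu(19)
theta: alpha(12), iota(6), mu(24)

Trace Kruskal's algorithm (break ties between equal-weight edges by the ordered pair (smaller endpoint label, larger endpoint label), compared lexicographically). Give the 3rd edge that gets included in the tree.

alpha-kappa

Kruskal's algorithm — process edges by increasing weight (ties by edge label):
alpha rho (2): add. Components now {beta} {mu} {alpha,rho} {theta} {kappa} {iota}
beta kappa (4): add. Components now {beta,kappa} {mu} {alpha,rho} {theta} {iota}
alpha kappa (5): add. Components now {alpha,beta,kappa,rho} {mu} {theta} {iota}
iota kappa (6): add. Components now {alpha,beta,iota,kappa,rho} {mu} {theta}
iota mu (6): add. Components now {alpha,beta,iota,kappa,mu,rho} {theta}
iota theta (6): add. Components now {alpha,beta,iota,kappa,mu,rho,theta}
The 3rd edge added is alpha kappa.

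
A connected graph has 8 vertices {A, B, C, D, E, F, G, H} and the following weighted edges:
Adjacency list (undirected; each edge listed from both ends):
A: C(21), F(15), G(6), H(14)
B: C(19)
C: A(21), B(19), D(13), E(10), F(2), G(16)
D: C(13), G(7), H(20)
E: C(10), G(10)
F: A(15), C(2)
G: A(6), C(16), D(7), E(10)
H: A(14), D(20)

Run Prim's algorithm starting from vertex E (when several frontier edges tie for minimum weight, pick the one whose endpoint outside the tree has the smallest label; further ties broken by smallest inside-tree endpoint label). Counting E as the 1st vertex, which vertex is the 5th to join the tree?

A

Grow the tree from E using Prim:
Step 1: frontier [C-E 10, E-G 10] → take C-E (10); add C.
Step 2: frontier [C-F 2, C-D 13, C-G 16, B-C 19, A-C 21, E-G 10] → take C-F (2); add F.
Step 3: frontier [C-D 13, C-G 16, B-C 19, A-C 21, E-G 10, A-F 15] → take E-G (10); add G.
Step 4: frontier [C-D 13, B-C 19, A-C 21, A-F 15, A-G 6, D-G 7] → take A-G (6); add A.
Step 5: frontier [A-H 14, C-D 13, B-C 19, D-G 7] → take D-G (7); add D.
Step 6: frontier [A-H 14, B-C 19, D-H 20] → take A-H (14); add H.
Step 7: frontier [B-C 19] → take B-C (19); add B.
Vertex order: E, C, F, G, A, D, H, B. The 5th vertex is A.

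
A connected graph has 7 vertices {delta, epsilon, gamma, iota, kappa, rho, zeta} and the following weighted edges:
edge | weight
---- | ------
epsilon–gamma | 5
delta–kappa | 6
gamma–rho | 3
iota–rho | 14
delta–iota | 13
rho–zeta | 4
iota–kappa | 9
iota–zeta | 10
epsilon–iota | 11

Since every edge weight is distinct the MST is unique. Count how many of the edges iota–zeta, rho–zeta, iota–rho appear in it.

2

Kruskal: consider edges lightest-first.
gamma–rho (3): add. Components now {gamma,rho} {zeta} {delta} {epsilon} {iota} {kappa}
rho–zeta (4): add. Components now {gamma,rho,zeta} {delta} {epsilon} {iota} {kappa}
epsilon–gamma (5): add. Components now {epsilon,gamma,rho,zeta} {delta} {iota} {kappa}
delta–kappa (6): add. Components now {epsilon,gamma,rho,zeta} {delta,kappa} {iota}
iota–kappa (9): add. Components now {epsilon,gamma,rho,zeta} {delta,iota,kappa}
iota–zeta (10): add. Components now {delta,epsilon,gamma,iota,kappa,rho,zeta}
MST edge set: {gamma–rho, rho–zeta, epsilon–gamma, delta–kappa, iota–kappa, iota–zeta}.
Of the listed edges, {iota–zeta, rho–zeta} are in the MST → 2.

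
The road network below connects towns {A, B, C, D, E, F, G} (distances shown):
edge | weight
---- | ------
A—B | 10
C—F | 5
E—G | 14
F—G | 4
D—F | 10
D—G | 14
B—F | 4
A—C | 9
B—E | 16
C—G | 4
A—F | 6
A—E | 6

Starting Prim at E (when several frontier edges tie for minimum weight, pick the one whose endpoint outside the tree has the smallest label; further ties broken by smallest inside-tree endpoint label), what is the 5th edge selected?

C-G

Grow the tree from E using Prim:
Step 1: cheapest edge leaving the tree is A—E (6); add A.
Step 2: cheapest edge leaving the tree is A—F (6); add F.
Step 3: cheapest edge leaving the tree is B—F (4); add B.
Step 4: cheapest edge leaving the tree is F—G (4); add G.
Step 5: cheapest edge leaving the tree is C—G (4); add C.
Step 6: cheapest edge leaving the tree is D—F (10); add D.
The 5th edge added is C—G.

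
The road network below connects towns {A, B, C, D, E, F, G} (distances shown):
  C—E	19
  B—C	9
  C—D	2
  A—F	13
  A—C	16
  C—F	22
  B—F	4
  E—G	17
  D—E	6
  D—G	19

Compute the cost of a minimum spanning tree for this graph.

51

Kruskal's algorithm — process edges by increasing weight (ties by edge label):
C—D (2): add. Components now {A} {B} {C,D} {E} {F} {G}
B—F (4): add. Components now {A} {B,F} {C,D} {E} {G}
D—E (6): add. Components now {A} {B,F} {C,D,E} {G}
B—C (9): add. Components now {A} {B,C,D,E,F} {G}
A—F (13): add. Components now {A,B,C,D,E,F} {G}
A—C (16): skip — A and C already connected.
E—G (17): add. Components now {A,B,C,D,E,F,G}
MST edges: C—D, B—F, D—E, B—C, A—F, E—G; total weight 2+4+6+9+13+17 = 51.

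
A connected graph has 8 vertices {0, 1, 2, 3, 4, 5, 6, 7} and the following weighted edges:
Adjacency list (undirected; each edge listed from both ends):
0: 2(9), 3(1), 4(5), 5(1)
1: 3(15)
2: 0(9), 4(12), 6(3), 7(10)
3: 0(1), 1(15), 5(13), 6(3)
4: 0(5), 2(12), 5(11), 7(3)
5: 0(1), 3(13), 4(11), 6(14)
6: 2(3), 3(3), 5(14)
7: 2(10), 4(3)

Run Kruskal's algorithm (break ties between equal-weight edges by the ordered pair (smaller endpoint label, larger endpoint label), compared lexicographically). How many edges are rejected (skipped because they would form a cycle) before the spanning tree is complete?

Kruskal: consider edges lightest-first.
0–3 (1): add — endpoints in different components.
0–5 (1): add — endpoints in different components.
2–6 (3): add — endpoints in different components.
3–6 (3): add — endpoints in different components.
4–7 (3): add — endpoints in different components.
0–4 (5): add — endpoints in different components.
0–2 (9): skip — 0 and 2 already connected.
2–7 (10): skip — 2 and 7 already connected.
4–5 (11): skip — 4 and 5 already connected.
2–4 (12): skip — 2 and 4 already connected.
3–5 (13): skip — 3 and 5 already connected.
5–6 (14): skip — 5 and 6 already connected.
1–3 (15): add — endpoints in different components.
Edges rejected before the tree was complete: 6.

6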